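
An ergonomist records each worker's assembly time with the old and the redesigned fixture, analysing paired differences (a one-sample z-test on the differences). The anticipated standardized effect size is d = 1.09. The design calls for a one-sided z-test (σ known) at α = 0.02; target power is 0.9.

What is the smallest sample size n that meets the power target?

n = 10

Set Φ(δ − 2.054) = 0.9; then δ − 2.054 = Φ⁻¹(0.9) = 1.282, giving δ = 3.335.
δ = d·√n ⇒ n = (δ/d)² = (3.335 / 1.09)² = 9.36.
Round up to the next whole unit.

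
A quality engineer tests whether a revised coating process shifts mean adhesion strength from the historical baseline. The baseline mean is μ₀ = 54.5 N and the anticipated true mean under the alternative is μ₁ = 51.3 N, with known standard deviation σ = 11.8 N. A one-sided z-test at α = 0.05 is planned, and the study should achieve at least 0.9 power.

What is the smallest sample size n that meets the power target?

n = 117

Standardized effect: d = |μ₁ − μ₀| / σ = |51.3 − 54.5| / 11.8 = 0.2712
Set Φ(δ − 1.645) = 0.9; then δ − 1.645 = Φ⁻¹(0.9) = 1.282, giving δ = 2.926.
δ = d·√n ⇒ n = (δ/d)² = (2.926 / 0.2712)² = 116.45.
Round up to the next whole unit.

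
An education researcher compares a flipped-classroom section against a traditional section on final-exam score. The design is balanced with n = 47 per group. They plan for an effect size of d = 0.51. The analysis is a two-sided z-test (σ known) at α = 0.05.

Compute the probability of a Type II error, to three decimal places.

β ≈ 0.304

Noncentrality parameter: δ = d·√(n/2) = 0.51 × √(47/2) = 2.4723
Critical value for a two-sided test at α = 0.05: z_{α/2} = 1.960.
Power = Φ(δ − 1.960) + Φ(−δ − 1.960) = Φ(0.512) + Φ(-4.432) = 0.6958 + 0.0000 = 0.6958.
Type II error: β = 1 − power = 1 − 0.6958 = 0.3042.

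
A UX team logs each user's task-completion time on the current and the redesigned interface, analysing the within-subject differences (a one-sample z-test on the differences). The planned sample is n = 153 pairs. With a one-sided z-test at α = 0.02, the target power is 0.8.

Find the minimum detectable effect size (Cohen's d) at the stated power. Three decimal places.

d ≈ 0.234

Need Φ(δ − 2.054) = 0.8, so δ = 2.054 + 0.842 = 2.895.
δ = d·√n ⇒ d = δ/√n = 2.895/√153 = 0.2341.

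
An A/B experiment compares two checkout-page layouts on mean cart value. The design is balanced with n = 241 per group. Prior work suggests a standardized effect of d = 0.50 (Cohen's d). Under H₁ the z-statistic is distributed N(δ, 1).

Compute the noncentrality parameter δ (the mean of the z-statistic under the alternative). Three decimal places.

δ ≈ 5.489

The noncentrality parameter scales effect size by the design's sample-size factor: δ = d·√(n/2) = 0.50 × √(241/2) = 5.4886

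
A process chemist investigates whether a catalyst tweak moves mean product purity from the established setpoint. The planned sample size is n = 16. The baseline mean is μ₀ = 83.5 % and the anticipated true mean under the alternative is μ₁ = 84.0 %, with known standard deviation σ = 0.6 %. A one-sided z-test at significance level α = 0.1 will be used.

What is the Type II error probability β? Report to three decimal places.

Standardized effect: d = |μ₁ − μ₀| / σ = |84.0 − 83.5| / 0.6 = 0.8333
Noncentrality parameter: λ = d·√n = 0.8333 × √16 = 3.3333
Critical value for a one-sided test at α = 0.1: z_α = 1.282.
Power = P(Z > 1.282 − λ) = Φ(2.052) = 0.9799.
Type II error: β = 1 − power = 1 − 0.9799 = 0.0201.

β ≈ 0.020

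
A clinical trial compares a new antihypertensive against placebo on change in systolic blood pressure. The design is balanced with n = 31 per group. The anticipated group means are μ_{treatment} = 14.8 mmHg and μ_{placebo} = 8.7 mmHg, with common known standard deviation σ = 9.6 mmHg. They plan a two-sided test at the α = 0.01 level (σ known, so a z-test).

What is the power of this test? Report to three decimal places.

Standardized effect: d = |μ_{treatment} − μ_{placebo}| / σ = |14.8 − 8.7| / 9.6 = 0.6354
Noncentrality parameter: δ = d·√(n/2) = 0.6354 × √(31/2) = 2.5016
Two-sided α = 0.01 → critical value z_{0.005} = 2.576.
Power = Φ(δ − 2.576) + Φ(−δ − 2.576) = Φ(-0.074) + Φ(-5.077) = 0.4704 + 0.0000 = 0.4704.

Power ≈ 0.470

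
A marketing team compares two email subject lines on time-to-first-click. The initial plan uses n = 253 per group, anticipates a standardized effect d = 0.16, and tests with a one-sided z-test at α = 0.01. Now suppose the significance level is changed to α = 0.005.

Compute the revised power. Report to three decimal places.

Power ≈ 0.219

δ = d·√(n/2) = 0.16 × √(253/2) = 1.7996 (unchanged). New critical value: z_{0.005} = 2.576.
Revised power = P(Z > 2.576 − δ) = Φ(-0.776) = 0.2188.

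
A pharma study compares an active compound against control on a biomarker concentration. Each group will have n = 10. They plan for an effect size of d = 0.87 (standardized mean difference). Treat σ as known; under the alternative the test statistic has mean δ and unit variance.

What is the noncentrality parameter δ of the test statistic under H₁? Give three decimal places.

The noncentrality parameter scales effect size by the design's sample-size factor: δ = d·√(n/2) = 0.87 × √(10/2) = 1.9454

δ ≈ 1.945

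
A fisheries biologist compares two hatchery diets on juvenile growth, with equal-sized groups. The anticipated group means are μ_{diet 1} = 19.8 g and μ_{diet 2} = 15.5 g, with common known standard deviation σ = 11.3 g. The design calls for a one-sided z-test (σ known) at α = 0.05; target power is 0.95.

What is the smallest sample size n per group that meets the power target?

n = 150 per group

Standardized effect: d = |μ_{diet 1} − μ_{diet 2}| / σ = |19.8 − 15.5| / 11.3 = 0.3805
For power 0.95 need Φ(δ − z_{0.05}) = 0.95, so δ = z_{0.05} + z_{0.05} = 1.645 + 1.645 = 3.290.
δ = d·√(n/2) ⇒ n = 2(δ/d)² = 2 × (3.290 / 0.3805)² = 149.47.
Round up to the next whole unit.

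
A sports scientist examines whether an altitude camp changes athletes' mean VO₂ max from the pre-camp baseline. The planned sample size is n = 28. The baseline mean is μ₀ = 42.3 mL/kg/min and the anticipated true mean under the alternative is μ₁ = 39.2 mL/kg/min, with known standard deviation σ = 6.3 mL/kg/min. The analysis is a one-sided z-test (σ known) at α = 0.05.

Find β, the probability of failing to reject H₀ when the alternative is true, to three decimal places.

Standardized effect: d = |μ₁ − μ₀| / σ = |39.2 − 42.3| / 6.3 = 0.4921
Noncentrality parameter: δ = d·√n = 0.4921 × √28 = 2.6038
One-sided α = 0.05 → critical value z_{0.05} = 1.645.
Power = P(Z > 1.645 − δ) = Φ(0.959) = 0.8312.
Type II error: β = 1 − power = 1 − 0.8312 = 0.1688.

β ≈ 0.169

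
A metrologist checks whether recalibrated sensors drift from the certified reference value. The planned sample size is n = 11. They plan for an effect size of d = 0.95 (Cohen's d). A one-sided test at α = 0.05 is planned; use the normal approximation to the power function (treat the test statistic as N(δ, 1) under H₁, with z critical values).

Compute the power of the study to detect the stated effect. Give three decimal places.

Noncentrality parameter: δ = d·√n = 0.95 × √11 = 3.1508
Critical value for a one-sided test at α = 0.05: z_α = 1.645.
Power = Φ(δ − 1.645) = Φ(1.506) = 0.9340.

Power ≈ 0.934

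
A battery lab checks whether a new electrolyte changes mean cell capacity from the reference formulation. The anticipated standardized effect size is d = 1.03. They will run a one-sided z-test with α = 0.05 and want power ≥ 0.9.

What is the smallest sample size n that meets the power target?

For power 0.9 need Φ(δ − z_{0.05}) = 0.9, so δ = z_{0.05} + z_{0.10} = 1.645 + 1.282 = 2.926.
δ = d·√n ⇒ n = (δ/d)² = (2.926 / 1.03)² = 8.07.
Round up to the next whole unit.

n = 9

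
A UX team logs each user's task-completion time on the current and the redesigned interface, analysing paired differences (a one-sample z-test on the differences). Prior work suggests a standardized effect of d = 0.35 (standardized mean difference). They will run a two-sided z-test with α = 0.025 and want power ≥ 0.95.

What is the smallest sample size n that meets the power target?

Set Φ(δ − 2.241) = 0.95; then δ − 2.241 = Φ⁻¹(0.95) = 1.645, giving δ = 3.886.
(Ignoring the negligible lower-tail rejection probability gives the usual closed-form inversion.)
δ = d·√n ⇒ n = (δ/d)² = (3.886 / 0.35)² = 123.29.
Rounding up, n = 124.

n = 124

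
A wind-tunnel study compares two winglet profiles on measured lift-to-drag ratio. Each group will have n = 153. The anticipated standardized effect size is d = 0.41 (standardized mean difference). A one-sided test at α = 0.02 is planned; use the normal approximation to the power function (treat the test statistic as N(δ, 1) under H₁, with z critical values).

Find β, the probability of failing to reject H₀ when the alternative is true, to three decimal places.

Noncentrality parameter: δ = d·√(n/2) = 0.41 × √(153/2) = 3.5860
One-sided α = 0.02 → critical value z_{0.02} = 2.054.
Power = Φ(δ − 2.054) = Φ(1.532) = 0.9373.
Type II error: β = 1 − power = 1 − 0.9373 = 0.0627.

β ≈ 0.063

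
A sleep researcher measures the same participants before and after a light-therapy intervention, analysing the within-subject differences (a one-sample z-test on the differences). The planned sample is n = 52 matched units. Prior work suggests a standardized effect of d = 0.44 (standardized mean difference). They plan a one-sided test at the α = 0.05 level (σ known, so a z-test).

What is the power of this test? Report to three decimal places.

Noncentrality parameter: δ = d·√n = 0.44 × √52 = 3.1729
Critical value for a one-sided test at α = 0.05: z_α = 1.645.
Power = Φ(δ − 1.645) = Φ(1.528) = 0.9367.

Power ≈ 0.937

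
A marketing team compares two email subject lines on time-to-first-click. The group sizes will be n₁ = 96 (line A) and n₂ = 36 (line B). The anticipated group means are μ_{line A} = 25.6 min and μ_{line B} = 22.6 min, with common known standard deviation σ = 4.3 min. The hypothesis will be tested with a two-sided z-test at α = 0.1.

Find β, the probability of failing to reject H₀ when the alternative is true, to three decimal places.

Standardized effect: d = |μ_{line A} − μ_{line B}| / σ = |25.6 − 22.6| / 4.3 = 0.6977
Noncentrality parameter: δ = d / √(1/n₁ + 1/n₂) = 0.6977 / √(1/96 + 1/36) = 3.5699
Critical value for a two-sided test at α = 0.1: z_{α/2} = 1.645.
Power = Φ(δ − 1.645) + Φ(−δ − 1.645) = Φ(1.925) + Φ(-5.215) = 0.9729 + 0.0000 = 0.9729.
Type II error: β = 1 − power = 1 − 0.9729 = 0.0271.

β ≈ 0.027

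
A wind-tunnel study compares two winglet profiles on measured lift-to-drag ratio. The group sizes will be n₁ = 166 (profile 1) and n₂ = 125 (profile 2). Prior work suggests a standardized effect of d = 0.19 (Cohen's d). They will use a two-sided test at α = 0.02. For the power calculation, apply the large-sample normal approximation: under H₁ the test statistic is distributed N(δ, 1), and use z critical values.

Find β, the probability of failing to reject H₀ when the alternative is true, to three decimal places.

Noncentrality parameter: δ = d / √(1/n₁ + 1/n₂) = 0.19 / √(1/166 + 1/125) = 1.6044
Critical value for a two-sided test at α = 0.02: z_{α/2} = 2.326.
Power = Φ(δ − 2.326) + Φ(−δ − 2.326) = Φ(-0.722) + Φ(-3.931) = 0.2352 + 0.0000 = 0.2352.
Type II error: β = 1 − power = 1 − 0.2352 = 0.7648.

β ≈ 0.765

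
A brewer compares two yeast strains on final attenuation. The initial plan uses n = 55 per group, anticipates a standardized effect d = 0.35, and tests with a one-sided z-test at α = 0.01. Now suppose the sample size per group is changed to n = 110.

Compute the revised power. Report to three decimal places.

With n = 110 per group: δ = d·√(n/2) = 0.35 × √(110/2) = 2.5957. Critical value z_{0.01} = 2.326.
Revised power = Φ(δ − 2.326) = Φ(0.269) = 0.6062.

Power ≈ 0.606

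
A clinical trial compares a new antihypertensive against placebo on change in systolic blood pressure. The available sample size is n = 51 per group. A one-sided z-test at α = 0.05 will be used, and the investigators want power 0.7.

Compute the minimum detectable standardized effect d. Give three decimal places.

d ≈ 0.430

Need Φ(δ − 1.645) = 0.7, so δ = 1.645 + 0.524 = 2.169.
δ = d·√(n/2) ⇒ d = δ/√(n/2) = 2.169/√(51/2) = 0.4296.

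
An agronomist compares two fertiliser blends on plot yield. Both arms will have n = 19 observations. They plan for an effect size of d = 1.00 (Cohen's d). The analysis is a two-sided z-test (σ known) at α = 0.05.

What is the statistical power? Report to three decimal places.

Noncentrality parameter: δ = d·√(n/2) = 1.00 × √(19/2) = 3.0822
Two-sided α = 0.05 → critical value z_{0.025} = 1.960.
Power = Φ(δ − 1.960) + Φ(−δ − 1.960) = Φ(1.122) + Φ(-5.042) = 0.8691 + 0.0000 = 0.8691.

Power ≈ 0.869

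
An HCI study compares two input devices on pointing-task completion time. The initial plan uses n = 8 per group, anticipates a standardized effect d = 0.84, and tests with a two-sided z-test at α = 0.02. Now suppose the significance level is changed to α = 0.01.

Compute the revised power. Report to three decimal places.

δ = d·√(n/2) = 0.84 × √(8/2) = 1.6800 (unchanged). New critical value: z_{0.005} = 2.576.
Revised power = Φ(δ − 2.576) + Φ(−δ − 2.576) = Φ(-0.896) + Φ(-4.256) = 0.1852 + 0.0000 = 0.1852.

Power ≈ 0.185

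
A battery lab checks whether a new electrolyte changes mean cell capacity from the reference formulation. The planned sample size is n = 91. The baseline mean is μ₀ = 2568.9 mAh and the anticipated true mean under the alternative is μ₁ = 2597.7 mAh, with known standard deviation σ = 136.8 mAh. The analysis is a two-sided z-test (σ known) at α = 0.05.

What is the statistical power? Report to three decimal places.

Power ≈ 0.519

Standardized effect: d = |μ₁ − μ₀| / σ = |2597.7 − 2568.9| / 136.8 = 0.2105
Noncentrality parameter: δ = d·√n = 0.2105 × √91 = 2.0083
Critical value for a two-sided test at α = 0.05: z_{α/2} = 1.960.
Power = Φ(δ − 1.960) + Φ(−δ − 1.960) = Φ(0.048) + Φ(-3.968) = 0.5193 + 0.0000 = 0.5193.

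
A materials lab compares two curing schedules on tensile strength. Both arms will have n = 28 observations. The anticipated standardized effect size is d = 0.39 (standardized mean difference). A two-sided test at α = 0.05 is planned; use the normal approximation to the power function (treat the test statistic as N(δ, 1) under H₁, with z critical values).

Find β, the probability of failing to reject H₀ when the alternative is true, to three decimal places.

β ≈ 0.691

Noncentrality parameter: δ = d·√(n/2) = 0.39 × √(28/2) = 1.4592
Critical value for a two-sided test at α = 0.05: z_{α/2} = 1.960.
Power = Φ(δ − 1.960) + Φ(−δ − 1.960) = Φ(-0.501) + Φ(-3.419) = 0.3083 + 0.0003 = 0.3086.
Type II error: β = 1 − power = 1 − 0.3086 = 0.6914.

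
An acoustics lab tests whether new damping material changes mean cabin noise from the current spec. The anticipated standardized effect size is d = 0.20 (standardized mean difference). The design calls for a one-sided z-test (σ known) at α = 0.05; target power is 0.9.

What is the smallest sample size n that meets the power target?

For power 0.9 need Φ(δ − z_{0.05}) = 0.9, so δ = z_{0.05} + z_{0.10} = 1.645 + 1.282 = 2.926.
δ = d·√n ⇒ n = (δ/d)² = (2.926 / 0.20)² = 214.10.
Rounding up, n = 215.

n = 215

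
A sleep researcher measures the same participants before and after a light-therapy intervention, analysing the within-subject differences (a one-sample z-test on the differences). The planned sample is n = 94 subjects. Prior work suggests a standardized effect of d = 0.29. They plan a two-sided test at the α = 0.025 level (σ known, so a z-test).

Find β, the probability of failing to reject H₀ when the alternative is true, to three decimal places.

Noncentrality parameter: δ = d·√n = 0.29 × √94 = 2.8117
Two-sided α = 0.025 → critical value z_{0.0125} = 2.241.
Power = Φ(δ − 2.241) + Φ(−δ − 2.241) = Φ(0.570) + Φ(-5.053) = 0.7157 + 0.0000 = 0.7157.
Type II error: β = 1 − power = 1 − 0.7157 = 0.2843.

β ≈ 0.284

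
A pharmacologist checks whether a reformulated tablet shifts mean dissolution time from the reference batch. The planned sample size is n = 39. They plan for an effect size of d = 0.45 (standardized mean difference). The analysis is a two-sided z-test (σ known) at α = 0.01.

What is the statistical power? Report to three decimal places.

Noncentrality parameter: λ = d·√n = 0.45 × √39 = 2.8102
Critical value for a two-sided test at α = 0.01: z_{α/2} = 2.576.
Power = Φ(λ − 2.576) + Φ(−λ − 2.576) = Φ(0.234) + Φ(-5.386) = 0.5927 + 0.0000 = 0.5927.

Power ≈ 0.593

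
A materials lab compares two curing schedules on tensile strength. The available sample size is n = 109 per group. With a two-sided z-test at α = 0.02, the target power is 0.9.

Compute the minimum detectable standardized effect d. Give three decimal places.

Required noncentrality: δ = z_{0.01} + z_{0.10} = 2.326 + 1.282 = 3.608.
(The second rejection-region term Φ(−δ − z_{α/2}) is negligible and dropped.)
δ = d·√(n/2) ⇒ d = δ/√(n/2) = 3.608/√(109/2) = 0.4887.

d ≈ 0.489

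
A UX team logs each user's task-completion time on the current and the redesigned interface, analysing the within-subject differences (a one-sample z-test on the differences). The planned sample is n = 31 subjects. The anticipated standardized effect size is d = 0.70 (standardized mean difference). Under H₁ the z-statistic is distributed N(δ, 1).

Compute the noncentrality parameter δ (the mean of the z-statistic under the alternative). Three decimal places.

δ = d·√n = 0.70 × √31 = 3.8974

δ ≈ 3.897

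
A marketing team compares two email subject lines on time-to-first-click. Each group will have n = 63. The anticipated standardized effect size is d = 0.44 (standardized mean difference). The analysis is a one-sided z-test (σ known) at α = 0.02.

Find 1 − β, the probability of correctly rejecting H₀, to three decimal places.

Noncentrality parameter: δ = d·√(n/2) = 0.44 × √(63/2) = 2.4695
One-sided α = 0.02 → critical value z_{0.02} = 2.054.
Power = P(Z > 2.054 − δ) = Φ(0.416) = 0.6612.

Power ≈ 0.661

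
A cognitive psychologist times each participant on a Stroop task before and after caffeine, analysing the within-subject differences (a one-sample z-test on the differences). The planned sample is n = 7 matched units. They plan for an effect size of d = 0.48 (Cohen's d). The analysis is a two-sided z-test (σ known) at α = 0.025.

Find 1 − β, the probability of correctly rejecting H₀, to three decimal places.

Noncentrality parameter: δ = d·√n = 0.48 × √7 = 1.2700
Critical value for a two-sided test at α = 0.025: z_{α/2} = 2.241.
Power = Φ(δ − 2.241) + Φ(−δ − 2.241) = Φ(-0.971) + Φ(-3.511) = 0.1657 + 0.0002 = 0.1659.

Power ≈ 0.166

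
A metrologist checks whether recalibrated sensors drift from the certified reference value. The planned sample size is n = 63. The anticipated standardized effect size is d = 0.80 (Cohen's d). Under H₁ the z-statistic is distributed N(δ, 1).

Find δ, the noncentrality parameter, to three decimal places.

δ ≈ 6.350

δ = d·√n = 0.80 × √63 = 6.3498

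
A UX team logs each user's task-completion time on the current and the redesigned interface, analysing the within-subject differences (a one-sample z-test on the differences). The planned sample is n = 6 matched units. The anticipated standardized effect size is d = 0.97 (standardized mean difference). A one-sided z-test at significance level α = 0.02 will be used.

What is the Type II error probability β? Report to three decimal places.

Noncentrality parameter: δ = d·√n = 0.97 × √6 = 2.3760
One-sided α = 0.02 → critical value z_{0.02} = 2.054.
Power = P(Z > 2.054 − δ) = Φ(0.322) = 0.6264.
Type II error: β = 1 − power = 1 − 0.6264 = 0.3736.

β ≈ 0.374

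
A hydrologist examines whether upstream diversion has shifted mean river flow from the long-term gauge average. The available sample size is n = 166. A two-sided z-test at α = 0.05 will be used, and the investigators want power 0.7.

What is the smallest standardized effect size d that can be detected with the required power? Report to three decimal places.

Need Φ(δ − 1.960) = 0.7, so δ = 1.960 + 0.524 = 2.484.
(Lower-tail contribution to power is negligible for δ > 0.)
δ = d·√n ⇒ d = δ/√n = 2.484/√166 = 0.1928.

d ≈ 0.193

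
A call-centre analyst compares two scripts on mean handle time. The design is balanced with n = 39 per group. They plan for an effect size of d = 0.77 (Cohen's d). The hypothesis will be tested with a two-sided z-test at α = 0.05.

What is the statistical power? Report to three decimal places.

Noncentrality parameter: δ = d·√(n/2) = 0.77 × √(39/2) = 3.4002
Critical value for a two-sided test at α = 0.05: z_{α/2} = 1.960.
Power = Φ(δ − 1.960) + Φ(−δ − 1.960) = Φ(1.440) + Φ(-5.360) = 0.9251 + 0.0000 = 0.9251.

Power ≈ 0.925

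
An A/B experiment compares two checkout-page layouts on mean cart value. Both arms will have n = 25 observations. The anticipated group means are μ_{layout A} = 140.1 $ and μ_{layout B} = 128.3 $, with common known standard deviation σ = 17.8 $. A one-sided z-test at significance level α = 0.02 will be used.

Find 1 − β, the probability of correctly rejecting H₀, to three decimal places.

Standardized effect: d = |μ_{layout A} − μ_{layout B}| / σ = |140.1 − 128.3| / 17.8 = 0.6629
Noncentrality parameter: λ = d·√(n/2) = 0.6629 × √(25/2) = 2.3438
Critical value for a one-sided test at α = 0.02: z_α = 2.054.
Power = P(Z > 2.054 − λ) = Φ(0.290) = 0.6141.

Power ≈ 0.614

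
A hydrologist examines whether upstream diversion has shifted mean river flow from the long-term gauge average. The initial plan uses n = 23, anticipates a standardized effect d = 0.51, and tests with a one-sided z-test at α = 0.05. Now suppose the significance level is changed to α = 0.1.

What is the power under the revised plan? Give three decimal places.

Power ≈ 0.878

δ = d·√n = 0.51 × √23 = 2.4459 (unchanged). New critical value: z_{0.1} = 1.282.
Revised power = P(Z > 1.282 − δ) = Φ(1.164) = 0.8779.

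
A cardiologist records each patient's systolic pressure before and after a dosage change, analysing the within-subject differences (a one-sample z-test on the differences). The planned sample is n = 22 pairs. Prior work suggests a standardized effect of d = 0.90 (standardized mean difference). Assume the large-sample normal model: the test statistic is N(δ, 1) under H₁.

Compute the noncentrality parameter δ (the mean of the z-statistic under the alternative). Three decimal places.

δ ≈ 4.221

The noncentrality parameter scales effect size by the design's sample-size factor: δ = d·√n = 0.90 × √22 = 4.2214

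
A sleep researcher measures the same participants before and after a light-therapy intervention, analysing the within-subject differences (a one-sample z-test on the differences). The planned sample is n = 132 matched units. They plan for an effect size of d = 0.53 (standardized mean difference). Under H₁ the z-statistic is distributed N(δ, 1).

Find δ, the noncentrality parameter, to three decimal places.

δ ≈ 6.089

δ = d·√n = 0.53 × √132 = 6.0892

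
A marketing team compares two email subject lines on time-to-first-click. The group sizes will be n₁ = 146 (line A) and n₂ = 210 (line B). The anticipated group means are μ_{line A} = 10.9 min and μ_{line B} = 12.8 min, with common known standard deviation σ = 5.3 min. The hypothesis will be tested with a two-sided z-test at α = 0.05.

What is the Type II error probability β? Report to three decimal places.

β ≈ 0.086

Standardized effect: d = |μ_{line A} − μ_{line B}| / σ = |10.9 − 12.8| / 5.3 = 0.3585
Noncentrality parameter: δ = d / √(1/n₁ + 1/n₂) = 0.3585 / √(1/146 + 1/210) = 3.3269
Critical value for a two-sided test at α = 0.05: z_{α/2} = 1.960.
Power = Φ(δ − 1.960) + Φ(−δ − 1.960) = Φ(1.367) + Φ(-5.287) = 0.9142 + 0.0000 = 0.9142.
Type II error: β = 1 − power = 1 − 0.9142 = 0.0858.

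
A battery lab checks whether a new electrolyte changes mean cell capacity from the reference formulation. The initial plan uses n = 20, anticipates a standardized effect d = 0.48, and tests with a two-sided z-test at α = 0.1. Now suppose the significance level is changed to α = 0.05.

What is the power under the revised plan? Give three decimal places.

Power ≈ 0.574

δ = d·√n = 0.48 × √20 = 2.1466 (unchanged). New critical value: z_{0.025} = 1.960.
Revised power = Φ(δ − 1.960) + Φ(−δ − 1.960) = Φ(0.187) + Φ(-4.107) = 0.5740 + 0.0000 = 0.5741.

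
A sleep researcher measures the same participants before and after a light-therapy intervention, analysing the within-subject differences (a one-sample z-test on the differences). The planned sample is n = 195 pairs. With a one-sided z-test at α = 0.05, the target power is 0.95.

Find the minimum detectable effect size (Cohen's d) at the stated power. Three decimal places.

d ≈ 0.236

Required noncentrality: δ = z_{0.05} + z_{0.05} = 1.645 + 1.645 = 3.290.
δ = d·√n ⇒ d = δ/√n = 3.290/√195 = 0.2356.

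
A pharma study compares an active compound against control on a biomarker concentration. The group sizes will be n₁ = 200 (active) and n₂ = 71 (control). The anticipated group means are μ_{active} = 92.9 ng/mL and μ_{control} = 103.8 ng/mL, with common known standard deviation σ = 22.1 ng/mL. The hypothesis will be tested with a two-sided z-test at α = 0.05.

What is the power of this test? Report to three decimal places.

Power ≈ 0.946

Standardized effect: d = |μ_{active} − μ_{control}| / σ = |92.9 − 103.8| / 22.1 = 0.4932
Noncentrality parameter: δ = d / √(1/n₁ + 1/n₂) = 0.4932 / √(1/200 + 1/71) = 3.5702
Two-sided α = 0.05 → critical value z_{0.025} = 1.960.
Power = Φ(δ − 1.960) + Φ(−δ − 1.960) = Φ(1.610) + Φ(-5.530) = 0.9463 + 0.0000 = 0.9463.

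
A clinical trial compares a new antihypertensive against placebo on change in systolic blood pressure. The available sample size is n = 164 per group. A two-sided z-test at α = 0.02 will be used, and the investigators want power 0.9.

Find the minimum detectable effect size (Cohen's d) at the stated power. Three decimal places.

d ≈ 0.398

Need Φ(δ − 2.326) = 0.9, so δ = 2.326 + 1.282 = 3.608.
(The second rejection-region term Φ(−δ − z_{α/2}) is negligible and dropped.)
δ = d·√(n/2) ⇒ d = δ/√(n/2) = 3.608/√(164/2) = 0.3984.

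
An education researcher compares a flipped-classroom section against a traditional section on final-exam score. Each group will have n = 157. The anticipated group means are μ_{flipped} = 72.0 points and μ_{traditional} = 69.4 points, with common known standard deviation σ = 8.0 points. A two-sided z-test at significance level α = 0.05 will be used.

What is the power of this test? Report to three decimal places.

Power ≈ 0.821

Standardized effect: d = |μ_{flipped} − μ_{traditional}| / σ = |72.0 − 69.4| / 8.0 = 0.3250
Noncentrality parameter: δ = d·√(n/2) = 0.3250 × √(157/2) = 2.8795
Two-sided α = 0.05 → critical value z_{0.025} = 1.960.
Power = Φ(δ − 1.960) + Φ(−δ − 1.960) = Φ(0.920) + Φ(-4.839) = 0.8211 + 0.0000 = 0.8211.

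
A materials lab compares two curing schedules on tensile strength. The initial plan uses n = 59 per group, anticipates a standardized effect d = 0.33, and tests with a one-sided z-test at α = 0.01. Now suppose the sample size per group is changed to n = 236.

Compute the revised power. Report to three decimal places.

Power ≈ 0.896

With n = 236 per group: δ = d·√(n/2) = 0.33 × √(236/2) = 3.5847. Critical value z_{0.01} = 2.326.
Revised power = P(Z > 2.326 − δ) = Φ(1.258) = 0.8959.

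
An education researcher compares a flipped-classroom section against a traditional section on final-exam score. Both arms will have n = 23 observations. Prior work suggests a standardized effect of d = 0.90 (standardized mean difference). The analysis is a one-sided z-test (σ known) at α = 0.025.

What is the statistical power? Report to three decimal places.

Noncentrality parameter: δ = d·√(n/2) = 0.90 × √(23/2) = 3.0520
One-sided α = 0.025 → critical value z_{0.025} = 1.960.
Power = P(Z > 1.960 − δ) = Φ(1.092) = 0.8626.

Power ≈ 0.863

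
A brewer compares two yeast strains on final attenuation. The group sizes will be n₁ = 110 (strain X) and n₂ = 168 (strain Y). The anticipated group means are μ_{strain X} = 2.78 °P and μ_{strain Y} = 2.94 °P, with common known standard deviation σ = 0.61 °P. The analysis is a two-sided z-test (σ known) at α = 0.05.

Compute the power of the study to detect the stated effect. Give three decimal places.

Standardized effect: d = |μ_{strain X} − μ_{strain Y}| / σ = |2.78 − 2.94| / 0.61 = 0.2623
Noncentrality parameter: δ = d / √(1/n₁ + 1/n₂) = 0.2623 / √(1/110 + 1/168) = 2.1385
Two-sided α = 0.05 → critical value z_{0.025} = 1.960.
Power = Φ(δ − 1.960) + Φ(−δ − 1.960) = Φ(0.179) + Φ(-4.099) = 0.5709 + 0.0000 = 0.5709.

Power ≈ 0.571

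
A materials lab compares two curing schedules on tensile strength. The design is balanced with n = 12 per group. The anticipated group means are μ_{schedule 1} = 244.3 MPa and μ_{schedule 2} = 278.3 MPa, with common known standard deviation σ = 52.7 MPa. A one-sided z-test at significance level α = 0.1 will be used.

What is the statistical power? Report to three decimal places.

Power ≈ 0.617

Standardized effect: d = |μ_{schedule 1} − μ_{schedule 2}| / σ = |244.3 − 278.3| / 52.7 = 0.6452
Noncentrality parameter: δ = d·√(n/2) = 0.6452 × √(12/2) = 1.5803
One-sided α = 0.1 → critical value z_{0.1} = 1.282.
Power = Φ(δ − 1.282) = Φ(0.299) = 0.6174.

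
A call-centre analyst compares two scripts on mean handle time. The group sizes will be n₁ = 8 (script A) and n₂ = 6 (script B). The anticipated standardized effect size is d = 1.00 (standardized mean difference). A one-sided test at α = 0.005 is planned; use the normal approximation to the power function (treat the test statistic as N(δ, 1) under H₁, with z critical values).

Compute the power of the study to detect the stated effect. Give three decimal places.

Power ≈ 0.234

Noncentrality parameter: δ = d / √(1/n₁ + 1/n₂) = 1.00 / √(1/8 + 1/6) = 1.8516
One-sided α = 0.005 → critical value z_{0.005} = 2.576.
Power = Φ(δ − 2.576) = Φ(-0.724) = 0.2345.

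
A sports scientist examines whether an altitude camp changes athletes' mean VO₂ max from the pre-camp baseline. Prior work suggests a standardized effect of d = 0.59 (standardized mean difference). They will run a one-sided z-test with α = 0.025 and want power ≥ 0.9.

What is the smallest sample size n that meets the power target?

n = 31

For power 0.9 need Φ(δ − z_{0.025}) = 0.9, so δ = z_{0.025} + z_{0.10} = 1.960 + 1.282 = 3.242.
δ = d·√n ⇒ n = (δ/d)² = (3.242 / 0.59)² = 30.19.
Round up to the next whole unit.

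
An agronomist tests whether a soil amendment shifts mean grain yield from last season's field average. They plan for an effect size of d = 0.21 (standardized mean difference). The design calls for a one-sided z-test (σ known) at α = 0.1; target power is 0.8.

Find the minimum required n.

n = 103

Set Φ(δ − 1.282) = 0.8; then δ − 1.282 = Φ⁻¹(0.8) = 0.842, giving δ = 2.123.
δ = d·√n ⇒ n = (δ/d)² = (2.123 / 0.21)² = 102.22.
Rounding up, n = 103.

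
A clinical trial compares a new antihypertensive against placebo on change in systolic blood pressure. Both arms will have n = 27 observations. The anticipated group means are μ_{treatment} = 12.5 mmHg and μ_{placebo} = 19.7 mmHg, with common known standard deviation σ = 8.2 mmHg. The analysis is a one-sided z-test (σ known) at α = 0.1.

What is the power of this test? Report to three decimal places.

Power ≈ 0.974

Standardized effect: d = |μ_{treatment} − μ_{placebo}| / σ = |12.5 − 19.7| / 8.2 = 0.8780
Noncentrality parameter: δ = d·√(n/2) = 0.8780 × √(27/2) = 3.2262
Critical value for a one-sided test at α = 0.1: z_α = 1.282.
Power = Φ(δ − 1.282) = Φ(1.945) = 0.9741.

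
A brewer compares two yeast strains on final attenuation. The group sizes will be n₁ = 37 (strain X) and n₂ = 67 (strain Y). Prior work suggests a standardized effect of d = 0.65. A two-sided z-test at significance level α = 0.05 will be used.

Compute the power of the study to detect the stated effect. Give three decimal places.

Power ≈ 0.888

Noncentrality parameter: λ = d / √(1/n₁ + 1/n₂) = 0.65 / √(1/37 + 1/67) = 3.1735
Critical value for a two-sided test at α = 0.05: z_{α/2} = 1.960.
Power = Φ(λ − 1.960) + Φ(−λ − 1.960) = Φ(1.214) + Φ(-5.133) = 0.8875 + 0.0000 = 0.8875.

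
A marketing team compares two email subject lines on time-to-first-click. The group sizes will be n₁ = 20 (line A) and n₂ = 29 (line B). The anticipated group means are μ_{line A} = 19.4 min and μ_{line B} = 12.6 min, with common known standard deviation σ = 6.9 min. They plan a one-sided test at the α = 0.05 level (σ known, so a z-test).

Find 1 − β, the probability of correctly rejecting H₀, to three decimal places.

Standardized effect: d = |μ_{line A} − μ_{line B}| / σ = |19.4 − 12.6| / 6.9 = 0.9855
Noncentrality parameter: δ = d / √(1/n₁ + 1/n₂) = 0.9855 / √(1/20 + 1/29) = 3.3906
One-sided α = 0.05 → critical value z_{0.05} = 1.645.
Power = Φ(δ − 1.645) = Φ(1.746) = 0.9596.

Power ≈ 0.960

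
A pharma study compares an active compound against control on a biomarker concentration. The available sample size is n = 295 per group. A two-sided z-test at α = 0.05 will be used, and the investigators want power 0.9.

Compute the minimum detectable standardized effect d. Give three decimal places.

d ≈ 0.267

Required noncentrality: δ = z_{0.025} + z_{0.10} = 1.960 + 1.282 = 3.242.
(The second rejection-region term Φ(−δ − z_{α/2}) is negligible and dropped.)
δ = d·√(n/2) ⇒ d = δ/√(n/2) = 3.242/√(295/2) = 0.2669.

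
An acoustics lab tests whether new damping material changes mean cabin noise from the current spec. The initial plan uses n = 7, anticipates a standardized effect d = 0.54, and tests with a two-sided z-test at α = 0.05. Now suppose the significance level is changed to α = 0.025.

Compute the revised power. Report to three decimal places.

δ = d·√n = 0.54 × √7 = 1.4287 (unchanged). New critical value: z_{0.0125} = 2.241.
Revised power = Φ(δ − 2.241) + Φ(−δ − 2.241) = Φ(-0.813) + Φ(-3.670) = 0.2082 + 0.0001 = 0.2083.

Power ≈ 0.208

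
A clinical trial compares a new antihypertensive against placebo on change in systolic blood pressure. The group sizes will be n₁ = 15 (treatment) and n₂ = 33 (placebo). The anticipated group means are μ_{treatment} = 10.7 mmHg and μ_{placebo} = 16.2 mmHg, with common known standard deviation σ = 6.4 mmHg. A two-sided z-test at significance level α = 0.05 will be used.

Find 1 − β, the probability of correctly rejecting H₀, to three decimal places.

Power ≈ 0.788

Standardized effect: d = |μ_{treatment} − μ_{placebo}| / σ = |10.7 − 16.2| / 6.4 = 0.8594
Noncentrality parameter: δ = d / √(1/n₁ + 1/n₂) = 0.8594 / √(1/15 + 1/33) = 2.7597
Two-sided α = 0.05 → critical value z_{0.025} = 1.960.
Power = Φ(δ − 1.960) + Φ(−δ − 1.960) = Φ(0.800) + Φ(-4.720) = 0.7881 + 0.0000 = 0.7881.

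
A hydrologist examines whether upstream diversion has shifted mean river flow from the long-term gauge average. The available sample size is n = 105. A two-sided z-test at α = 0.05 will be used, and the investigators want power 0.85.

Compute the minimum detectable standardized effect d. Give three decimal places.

d ≈ 0.292

Need Φ(δ − 1.960) = 0.85, so δ = 1.960 + 1.036 = 2.996.
(The second rejection-region term Φ(−δ − z_{α/2}) is negligible and dropped.)
δ = d·√n ⇒ d = δ/√n = 2.996/√105 = 0.2924.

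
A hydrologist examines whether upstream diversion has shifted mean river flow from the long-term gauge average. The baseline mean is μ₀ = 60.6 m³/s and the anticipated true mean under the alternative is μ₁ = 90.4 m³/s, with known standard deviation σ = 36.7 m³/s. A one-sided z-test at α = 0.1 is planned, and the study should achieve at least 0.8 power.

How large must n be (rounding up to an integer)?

n = 7

Standardized effect: d = |μ₁ − μ₀| / σ = |90.4 − 60.6| / 36.7 = 0.8120
For power 0.8 need Φ(δ − z_{0.1}) = 0.8, so δ = z_{0.1} + z_{0.20} = 1.282 + 0.842 = 2.123.
δ = d·√n ⇒ n = (δ/d)² = (2.123 / 0.8120)² = 6.84.
Round up to the next whole unit.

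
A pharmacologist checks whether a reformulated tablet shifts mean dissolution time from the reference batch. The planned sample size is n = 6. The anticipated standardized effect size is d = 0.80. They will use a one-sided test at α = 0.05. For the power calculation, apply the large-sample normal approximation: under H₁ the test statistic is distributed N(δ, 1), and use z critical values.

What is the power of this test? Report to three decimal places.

Power ≈ 0.624

Noncentrality parameter: δ = d·√n = 0.80 × √6 = 1.9596
Critical value for a one-sided test at α = 0.05: z_α = 1.645.
Power = Φ(δ − 1.645) = Φ(0.315) = 0.6235.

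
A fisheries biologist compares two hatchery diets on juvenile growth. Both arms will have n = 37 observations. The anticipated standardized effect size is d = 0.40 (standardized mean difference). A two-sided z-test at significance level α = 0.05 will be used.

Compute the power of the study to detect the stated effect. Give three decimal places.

Power ≈ 0.405

Noncentrality parameter: δ = d·√(n/2) = 0.40 × √(37/2) = 1.7205
Two-sided α = 0.05 → critical value z_{0.025} = 1.960.
Power = Φ(δ − 1.960) + Φ(−δ − 1.960) = Φ(-0.239) + Φ(-3.680) = 0.4054 + 0.0001 = 0.4055.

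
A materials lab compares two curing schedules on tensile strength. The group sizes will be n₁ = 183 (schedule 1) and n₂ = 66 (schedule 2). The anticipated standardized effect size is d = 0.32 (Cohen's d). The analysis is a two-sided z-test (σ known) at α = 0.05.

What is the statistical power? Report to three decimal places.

Noncentrality parameter: δ = d / √(1/n₁ + 1/n₂) = 0.32 / √(1/183 + 1/66) = 2.2287
Two-sided α = 0.05 → critical value z_{0.025} = 1.960.
Power = Φ(δ − 1.960) + Φ(−δ − 1.960) = Φ(0.269) + Φ(-4.189) = 0.6059 + 0.0000 = 0.6059.

Power ≈ 0.606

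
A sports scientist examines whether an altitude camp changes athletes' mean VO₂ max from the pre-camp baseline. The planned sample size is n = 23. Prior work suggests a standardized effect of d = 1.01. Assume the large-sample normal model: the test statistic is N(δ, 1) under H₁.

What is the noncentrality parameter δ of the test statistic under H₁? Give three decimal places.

δ ≈ 4.844

δ = d·√n = 1.01 × √23 = 4.8438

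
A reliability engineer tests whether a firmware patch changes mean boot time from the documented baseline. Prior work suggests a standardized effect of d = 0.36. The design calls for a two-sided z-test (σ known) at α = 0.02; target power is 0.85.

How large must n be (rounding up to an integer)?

n = 88

Set Φ(δ − 2.326) = 0.85; then δ − 2.326 = Φ⁻¹(0.85) = 1.036, giving δ = 3.363.
(The Φ(−δ − z_{α/2}) term is vanishingly small for δ > 0 and is dropped in the standard sample-size formula.)
δ = d·√n ⇒ n = (δ/d)² = (3.363 / 0.36)² = 87.26.
Rounding up, n = 88.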